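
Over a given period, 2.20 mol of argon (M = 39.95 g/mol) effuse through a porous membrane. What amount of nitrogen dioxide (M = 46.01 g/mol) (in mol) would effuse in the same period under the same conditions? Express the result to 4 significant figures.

By Graham's law, rate_NO₂/rate_Ar = √(M_Ar/M_NO₂) = √(39.95/46.01) = √0.8683 = 0.9318.
So the amount for NO₂ is 2.20 × 0.9318 = 2.050 mol.

2.050 mol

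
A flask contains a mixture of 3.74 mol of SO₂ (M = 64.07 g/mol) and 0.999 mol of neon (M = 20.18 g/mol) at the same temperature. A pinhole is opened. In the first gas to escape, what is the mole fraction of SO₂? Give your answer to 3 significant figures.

The effusion rate of species i is ∝ p_i/√M_i ∝ n_i/√M_i.
x_SO₂(eff) = (n_SO₂/√M_SO₂) / (n_SO₂/√M_SO₂ + n_Ne/√M_Ne)
= (3.74/√64.07) / (3.74/√64.07 + 0.999/√20.18) = 0.4672/(0.4672 + 0.2224) = 0.678.

0.678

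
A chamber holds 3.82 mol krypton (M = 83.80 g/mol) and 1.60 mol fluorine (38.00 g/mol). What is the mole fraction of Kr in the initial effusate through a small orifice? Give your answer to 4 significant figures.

0.6165

Effusion rate of each component ∝ n_i/√M_i (partial pressure × 1/√M).
x_Kr(eff) = (n_Kr/√M_Kr) / (n_Kr/√M_Kr + n_F₂/√M_F₂)
= (3.82/√83.80) / (3.82/√83.80 + 1.60/√38.00) = 0.4173/(0.4173 + 0.2596) = 0.6165.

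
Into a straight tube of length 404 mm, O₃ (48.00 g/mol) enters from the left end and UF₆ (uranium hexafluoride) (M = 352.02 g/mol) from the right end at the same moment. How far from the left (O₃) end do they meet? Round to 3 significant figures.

In equal time, each gas travels a distance ∝ its rate ∝ 1/√M, so d_O₃/d_UF₆ = √(M_UF₆/M_O₃) = √(352.02/48.00) = 2.708.
With d_O₃ + d_UF₆ = 404 mm, d_UF₆ = 404/(1 + 2.708) = 109.0 mm.
d_O₃ = 404 − 109.0 = 295 mm.

295 mm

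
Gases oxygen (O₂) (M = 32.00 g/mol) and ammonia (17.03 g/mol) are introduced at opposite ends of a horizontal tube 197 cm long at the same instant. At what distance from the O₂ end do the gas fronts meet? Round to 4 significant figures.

In equal time, each gas travels a distance ∝ its rate ∝ 1/√M, so d_O₂/d_NH₃ = √(M_NH₃/M_O₂) = √(17.03/32.00) = 0.7295.
With d_O₂ + d_NH₃ = 197 cm, d_NH₃ = 197/(1 + 0.7295) = 113.9 cm.
d_O₂ = 197 − 113.9 = 83.10 cm.

83.10 cm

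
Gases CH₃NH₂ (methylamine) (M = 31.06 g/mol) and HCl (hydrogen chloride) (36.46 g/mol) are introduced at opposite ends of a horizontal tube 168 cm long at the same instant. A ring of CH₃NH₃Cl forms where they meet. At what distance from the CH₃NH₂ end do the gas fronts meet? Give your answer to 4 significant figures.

87.36 cm

In equal time, each gas travels a distance ∝ its rate ∝ 1/√M, so d_CH₃NH₂/d_HCl = √(M_HCl/M_CH₃NH₂) = √(36.46/31.06) = 1.083.
With d_CH₃NH₂ + d_HCl = 168 cm, d_HCl = 168/(1 + 1.083) = 80.64 cm.
d_CH₃NH₂ = 168 − 80.64 = 87.36 cm.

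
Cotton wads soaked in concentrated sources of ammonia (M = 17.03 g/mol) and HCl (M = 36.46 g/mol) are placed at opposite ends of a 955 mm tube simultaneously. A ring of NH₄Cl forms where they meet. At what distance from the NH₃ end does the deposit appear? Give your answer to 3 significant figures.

567 mm

Graham's law gives d_NH₃/d_HCl = rate_NH₃/rate_HCl = √(M_HCl/M_NH₃) = √(36.46/17.03) = 1.463.
With d_NH₃ + d_HCl = 955 mm, d_HCl = 955/(1 + 1.463) = 387.7 mm.
d_NH₃ = 955 − 387.7 = 567 mm.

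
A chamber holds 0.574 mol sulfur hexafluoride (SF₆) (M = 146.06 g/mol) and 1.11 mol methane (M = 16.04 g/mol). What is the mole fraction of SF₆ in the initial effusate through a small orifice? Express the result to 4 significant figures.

The effusion rate of species i is ∝ p_i/√M_i ∝ n_i/√M_i.
x_SF₆(eff) = (n_SF₆/√M_SF₆) / (n_SF₆/√M_SF₆ + n_CH₄/√M_CH₄)
= (0.574/√146.06) / (0.574/√146.06 + 1.11/√16.04) = 0.04749/(0.04749 + 0.2772) = 0.1463.

0.1463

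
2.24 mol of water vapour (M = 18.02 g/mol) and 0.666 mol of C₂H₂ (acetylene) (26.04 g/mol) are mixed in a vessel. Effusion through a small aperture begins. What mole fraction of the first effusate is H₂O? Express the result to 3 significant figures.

0.802

Each component's effusion rate ∝ (its partial pressure)·(1/√M) ∝ n_i/√M_i.
So x_H₂O in the escaping gas = (n_H₂O/√M_H₂O) / Σ(n_i/√M_i)
= (2.24/√18.02) / (2.24/√18.02 + 0.666/√26.04) = 0.5277/(0.5277 + 0.1305) = 0.802.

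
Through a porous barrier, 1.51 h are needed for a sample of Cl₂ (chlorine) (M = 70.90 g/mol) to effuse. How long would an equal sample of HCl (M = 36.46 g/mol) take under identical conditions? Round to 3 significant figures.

Using Graham's law: t_HCl/t_Cl₂ = √(M_HCl/M_Cl₂) = √(36.46/70.90) = √0.5142 = 0.7171.
So the time for HCl is 1.51 × 0.7171 = 1.08 h.

1.08 h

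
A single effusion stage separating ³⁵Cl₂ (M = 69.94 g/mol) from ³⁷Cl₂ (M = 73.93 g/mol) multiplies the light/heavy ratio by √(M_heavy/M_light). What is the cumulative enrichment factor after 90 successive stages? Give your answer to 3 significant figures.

Overall factor = α^90 with α = √(73.93/69.94), i.e. (73.93/69.94)^(90/2).
= 1.05705^45 = 12.1.

12.1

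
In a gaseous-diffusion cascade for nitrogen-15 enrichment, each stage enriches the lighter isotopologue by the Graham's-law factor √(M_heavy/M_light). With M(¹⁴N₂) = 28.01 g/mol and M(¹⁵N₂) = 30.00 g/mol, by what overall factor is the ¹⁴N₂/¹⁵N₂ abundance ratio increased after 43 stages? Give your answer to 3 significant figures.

The single-stage factor is √(M_heavy/M_light), so 43 stages give [√(30.00/28.01)]^43 = (30.00/28.01)^(43/2).
= 1.07105^(43/2) = 4.37.

4.37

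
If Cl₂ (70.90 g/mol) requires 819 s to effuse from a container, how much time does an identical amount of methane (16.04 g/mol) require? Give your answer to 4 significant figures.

Graham's law gives t_CH₄/t_Cl₂ = √(M_CH₄/M_Cl₂) = √(16.04/70.90) = √0.2262 = 0.4756.
So the time for CH₄ is 819 × 0.4756 = 389.5 s.

389.5 s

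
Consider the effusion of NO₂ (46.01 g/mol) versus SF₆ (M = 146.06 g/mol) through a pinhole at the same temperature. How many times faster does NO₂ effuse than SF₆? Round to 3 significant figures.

Graham's law gives rate_NO₂/rate_SF₆ = √(M_SF₆/M_NO₂) = √(146.06/46.01) = √3.175 = 1.78.

1.78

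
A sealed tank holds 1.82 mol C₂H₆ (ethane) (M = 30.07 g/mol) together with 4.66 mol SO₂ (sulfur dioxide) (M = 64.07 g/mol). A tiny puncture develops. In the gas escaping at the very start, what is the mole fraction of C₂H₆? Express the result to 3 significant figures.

Each component's effusion rate ∝ (its partial pressure)·(1/√M) ∝ n_i/√M_i.
So x_C₂H₆ in the escaping gas = (n_C₂H₆/√M_C₂H₆) / Σ(n_i/√M_i)
= (1.82/√30.07) / (1.82/√30.07 + 4.66/√64.07) = 0.3319/(0.3319 + 0.5822) = 0.363.

0.363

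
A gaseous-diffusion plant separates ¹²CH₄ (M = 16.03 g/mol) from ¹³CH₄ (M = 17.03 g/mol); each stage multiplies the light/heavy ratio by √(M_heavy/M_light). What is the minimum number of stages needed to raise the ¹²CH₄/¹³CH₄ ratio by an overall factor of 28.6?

111

Single-stage factor α = √(17.03/16.03), so ln α = ½ ln(1.06238) = 0.03026.
Need α^N ≥ 28.6 ⇒ N ≥ ln(28.6) / ln α = 3.353 / 0.03026 = 110.83.
Rounding up, N = 111 stages.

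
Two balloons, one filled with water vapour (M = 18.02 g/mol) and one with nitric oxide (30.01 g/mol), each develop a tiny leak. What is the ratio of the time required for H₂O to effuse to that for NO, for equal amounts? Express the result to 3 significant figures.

0.775

By Graham's law, t_H₂O/t_NO = √(M_H₂O/M_NO) = √(18.02/30.01) = √0.6005 = 0.775.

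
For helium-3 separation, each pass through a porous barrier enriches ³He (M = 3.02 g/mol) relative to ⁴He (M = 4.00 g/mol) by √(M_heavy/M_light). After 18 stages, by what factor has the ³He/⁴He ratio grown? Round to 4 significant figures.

Overall factor = α^18 with α = √(4.00/3.02), i.e. (4.00/3.02)^(18/2).
= 1.32450^9 = 12.55.

12.55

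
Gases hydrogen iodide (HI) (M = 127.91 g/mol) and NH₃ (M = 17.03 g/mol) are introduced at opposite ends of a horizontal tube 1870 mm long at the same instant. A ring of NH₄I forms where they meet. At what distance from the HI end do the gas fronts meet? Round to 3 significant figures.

The fronts meet when d_HI + d_NH₃ = L with d_HI/d_NH₃ = √(M_NH₃/M_HI) (Graham's law). Here √(M_NH₃/M_HI) = √(17.03/127.91) = 0.3649.
With d_HI + d_NH₃ = 1870 mm, d_NH₃ = 1870/(1 + 0.3649) = 1370 mm.
d_HI = 1870 − 1370 = 500 mm.

500 mm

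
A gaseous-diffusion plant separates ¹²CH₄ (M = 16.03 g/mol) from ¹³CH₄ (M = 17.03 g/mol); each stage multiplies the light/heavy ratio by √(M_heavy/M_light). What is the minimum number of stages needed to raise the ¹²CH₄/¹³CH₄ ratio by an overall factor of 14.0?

88

Per stage α = (17.03/16.03)^(1/2) = 1.06238^0.5, giving ln α = 0.03026.
Need α^N ≥ 14.0 ⇒ N ≥ ln(14.0) / ln α = 2.639 / 0.03026 = 87.22.
Minimum whole number of stages: N = 88.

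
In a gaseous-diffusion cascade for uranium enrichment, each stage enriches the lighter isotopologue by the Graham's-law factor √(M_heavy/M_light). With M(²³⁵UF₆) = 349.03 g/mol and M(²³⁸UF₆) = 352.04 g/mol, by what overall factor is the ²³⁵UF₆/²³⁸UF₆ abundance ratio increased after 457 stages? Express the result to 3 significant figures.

Overall factor = α^457 with α = √(352.04/349.03), i.e. (352.04/349.03)^(457/2).
= 1.00862^(457/2) = 7.11.

7.11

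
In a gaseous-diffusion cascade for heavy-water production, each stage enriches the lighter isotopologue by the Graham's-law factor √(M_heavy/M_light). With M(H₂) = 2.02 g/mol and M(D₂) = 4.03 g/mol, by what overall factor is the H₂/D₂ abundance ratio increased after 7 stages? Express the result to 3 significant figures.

After 7 stages the ratio has grown by (√(4.03/2.02))^7 = (4.03/2.02)^(7/2).
= 1.99505^(7/2) = 11.2.

11.2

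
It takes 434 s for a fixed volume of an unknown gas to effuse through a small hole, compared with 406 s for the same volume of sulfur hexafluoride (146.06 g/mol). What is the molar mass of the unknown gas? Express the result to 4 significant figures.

166.9 g/mol

From Graham's law, t_X/t_SF₆ = √(M_X/M_SF₆).
434/406 = 1.069 = √(M_X/146.06)
M_X = 146.06 × 1.069² = 146.06 × 1.143 = 166.9 g/mol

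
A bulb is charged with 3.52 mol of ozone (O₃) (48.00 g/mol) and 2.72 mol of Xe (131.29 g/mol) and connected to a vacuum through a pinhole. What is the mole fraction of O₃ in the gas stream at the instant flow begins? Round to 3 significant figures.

0.682

Rate_i ∝ x_i/√M_i (Graham's law weighted by mole fraction), so the effusate composition follows n_i/√M_i.
x_O₃(eff) = (n_O₃/√M_O₃) / (n_O₃/√M_O₃ + n_Xe/√M_Xe)
= (3.52/√48.00) / (3.52/√48.00 + 2.72/√131.29) = 0.5081/(0.5081 + 0.2374) = 0.682.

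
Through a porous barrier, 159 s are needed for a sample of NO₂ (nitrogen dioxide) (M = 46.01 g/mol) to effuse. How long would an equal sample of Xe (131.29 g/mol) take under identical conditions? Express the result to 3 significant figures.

269 s

Since effusion rate ∝ 1/√M, t_Xe/t_NO₂ = √(M_Xe/M_NO₂) = √(131.29/46.01) = √2.854 = 1.689.
So the time for Xe is 159 × 1.689 = 269 s.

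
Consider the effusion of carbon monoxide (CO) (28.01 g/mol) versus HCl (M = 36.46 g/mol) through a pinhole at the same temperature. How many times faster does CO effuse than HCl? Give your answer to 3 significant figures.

Using Graham's law: rate_CO/rate_HCl = √(M_HCl/M_CO) = √(36.46/28.01) = √1.302 = 1.14.

1.14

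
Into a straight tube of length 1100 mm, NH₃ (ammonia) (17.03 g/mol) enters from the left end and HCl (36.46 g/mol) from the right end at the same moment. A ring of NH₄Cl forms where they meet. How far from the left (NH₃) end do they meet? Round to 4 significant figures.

653.4 mm

In equal time, each gas travels a distance ∝ its rate ∝ 1/√M, so d_NH₃/d_HCl = √(M_HCl/M_NH₃) = √(36.46/17.03) = 1.463.
With d_NH₃ + d_HCl = 1100 mm, d_HCl = 1100/(1 + 1.463) = 446.6 mm.
d_NH₃ = 1100 − 446.6 = 653.4 mm.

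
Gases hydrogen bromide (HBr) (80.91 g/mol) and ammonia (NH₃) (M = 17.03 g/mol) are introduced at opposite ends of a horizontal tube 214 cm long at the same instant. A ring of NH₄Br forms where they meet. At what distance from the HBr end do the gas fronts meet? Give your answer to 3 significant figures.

In equal time, each gas travels a distance ∝ its rate ∝ 1/√M, so d_HBr/d_NH₃ = √(M_NH₃/M_HBr) = √(17.03/80.91) = 0.4588.
With d_HBr + d_NH₃ = 214 cm, d_NH₃ = 214/(1 + 0.4588) = 146.7 cm.
d_HBr = 214 − 146.7 = 67.3 cm.

67.3 cm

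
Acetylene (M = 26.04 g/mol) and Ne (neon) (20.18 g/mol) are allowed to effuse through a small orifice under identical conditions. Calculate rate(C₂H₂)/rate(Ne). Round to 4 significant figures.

0.8803

By Graham's law, rate_C₂H₂/rate_Ne = √(M_Ne/M_C₂H₂) = √(20.18/26.04) = √0.7750 = 0.8803.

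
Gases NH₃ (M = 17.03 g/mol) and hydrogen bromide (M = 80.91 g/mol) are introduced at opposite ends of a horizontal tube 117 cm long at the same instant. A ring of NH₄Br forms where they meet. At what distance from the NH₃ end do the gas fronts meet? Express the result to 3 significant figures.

The fronts meet when d_NH₃ + d_HBr = L with d_NH₃/d_HBr = √(M_HBr/M_NH₃) (Graham's law). Here √(M_HBr/M_NH₃) = √(80.91/17.03) = 2.180.
With d_NH₃ + d_HBr = 117 cm, d_HBr = 117/(1 + 2.180) = 36.80 cm.
d_NH₃ = 117 − 36.80 = 80.2 cm.

80.2 cm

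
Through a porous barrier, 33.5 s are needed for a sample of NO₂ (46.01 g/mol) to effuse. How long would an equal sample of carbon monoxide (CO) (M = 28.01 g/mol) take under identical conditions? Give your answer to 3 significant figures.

Since effusion rate ∝ 1/√M, t_CO/t_NO₂ = √(M_CO/M_NO₂) = √(28.01/46.01) = √0.6088 = 0.7802.
So the time for CO is 33.5 × 0.7802 = 26.1 s.

26.1 s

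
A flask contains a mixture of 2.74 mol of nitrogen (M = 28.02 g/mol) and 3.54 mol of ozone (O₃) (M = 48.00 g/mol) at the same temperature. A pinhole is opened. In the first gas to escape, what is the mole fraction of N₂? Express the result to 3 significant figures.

Each component's effusion rate ∝ (its partial pressure)·(1/√M) ∝ n_i/√M_i.
Mole fraction of N₂ in the effusate = (n_N₂/√M_N₂) / (n_N₂/√M_N₂ + n_O₃/√M_O₃)
= (2.74/√28.02) / (2.74/√28.02 + 3.54/√48.00) = 0.5176/(0.5176 + 0.5110) = 0.503.

0.503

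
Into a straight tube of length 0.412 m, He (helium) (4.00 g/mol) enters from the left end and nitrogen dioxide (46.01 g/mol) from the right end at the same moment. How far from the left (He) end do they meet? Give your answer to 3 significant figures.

The fronts meet when d_He + d_NO₂ = L with d_He/d_NO₂ = √(M_NO₂/M_He) (Graham's law). Here √(M_NO₂/M_He) = √(46.01/4.00) = 3.392.
With d_He + d_NO₂ = 0.412 m, d_NO₂ = 0.412/(1 + 3.392) = 0.09382 m.
d_He = 0.412 − 0.09382 = 0.318 m.

0.318 m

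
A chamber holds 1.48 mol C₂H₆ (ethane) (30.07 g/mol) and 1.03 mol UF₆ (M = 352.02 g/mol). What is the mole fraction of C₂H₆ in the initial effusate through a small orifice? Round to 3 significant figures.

0.831

The effusion rate of species i is ∝ p_i/√M_i ∝ n_i/√M_i.
x_C₂H₆(eff) = (n_C₂H₆/√M_C₂H₆) / (n_C₂H₆/√M_C₂H₆ + n_UF₆/√M_UF₆)
= (1.48/√30.07) / (1.48/√30.07 + 1.03/√352.02) = 0.2699/(0.2699 + 0.05490) = 0.831.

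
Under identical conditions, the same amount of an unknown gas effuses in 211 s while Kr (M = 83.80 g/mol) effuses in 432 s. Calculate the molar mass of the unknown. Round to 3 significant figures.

20.0 g/mol

Graham's law gives t_X/t_Kr = √(M_X/M_Kr).
211/432 = 0.4884 = √(M_X/83.80)
M_X = 83.80 × 0.4884² = 83.80 × 0.2386 = 20.0 g/mol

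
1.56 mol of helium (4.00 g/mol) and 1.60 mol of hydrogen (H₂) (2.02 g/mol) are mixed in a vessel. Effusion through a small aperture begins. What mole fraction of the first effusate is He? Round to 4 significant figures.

0.4093

Each component's effusion rate ∝ (its partial pressure)·(1/√M) ∝ n_i/√M_i.
Mole fraction of He in the effusate = (n_He/√M_He) / (n_He/√M_He + n_H₂/√M_H₂)
= (1.56/√4.00) / (1.56/√4.00 + 1.60/√2.02) = 0.7800/(0.7800 + 1.126) = 0.4093.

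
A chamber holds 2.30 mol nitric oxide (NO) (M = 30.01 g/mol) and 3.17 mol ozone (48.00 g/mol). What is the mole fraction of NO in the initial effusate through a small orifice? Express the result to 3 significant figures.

0.479

Rate_i ∝ x_i/√M_i (Graham's law weighted by mole fraction), so the effusate composition follows n_i/√M_i.
Mole fraction of NO in the effusate = (n_NO/√M_NO) / (n_NO/√M_NO + n_O₃/√M_O₃)
= (2.30/√30.01) / (2.30/√30.01 + 3.17/√48.00) = 0.4199/(0.4199 + 0.4576) = 0.479.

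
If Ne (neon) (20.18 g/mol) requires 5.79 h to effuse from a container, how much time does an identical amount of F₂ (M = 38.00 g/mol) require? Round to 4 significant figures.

Graham's law gives t_F₂/t_Ne = √(M_F₂/M_Ne) = √(38.00/20.18) = √1.883 = 1.372.
So the time for F₂ is 5.79 × 1.372 = 7.945 h.

7.945 h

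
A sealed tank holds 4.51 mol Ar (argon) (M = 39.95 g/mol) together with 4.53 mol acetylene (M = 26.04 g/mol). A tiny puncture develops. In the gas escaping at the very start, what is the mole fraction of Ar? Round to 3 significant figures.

0.446

The effusion rate of species i is ∝ p_i/√M_i ∝ n_i/√M_i.
Mole fraction of Ar in the effusate = (n_Ar/√M_Ar) / (n_Ar/√M_Ar + n_C₂H₂/√M_C₂H₂)
= (4.51/√39.95) / (4.51/√39.95 + 4.53/√26.04) = 0.7135/(0.7135 + 0.8877) = 0.446.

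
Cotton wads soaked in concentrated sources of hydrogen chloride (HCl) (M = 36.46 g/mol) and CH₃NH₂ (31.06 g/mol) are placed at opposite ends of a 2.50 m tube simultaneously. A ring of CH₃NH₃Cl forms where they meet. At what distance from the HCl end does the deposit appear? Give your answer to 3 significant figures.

Graham's law gives d_HCl/d_CH₃NH₂ = rate_HCl/rate_CH₃NH₂ = √(M_CH₃NH₂/M_HCl) = √(31.06/36.46) = 0.9230.
With d_HCl + d_CH₃NH₂ = 2.50 m, d_CH₃NH₂ = 2.50/(1 + 0.9230) = 1.300 m.
d_HCl = 2.50 − 1.300 = 1.20 m.

1.20 m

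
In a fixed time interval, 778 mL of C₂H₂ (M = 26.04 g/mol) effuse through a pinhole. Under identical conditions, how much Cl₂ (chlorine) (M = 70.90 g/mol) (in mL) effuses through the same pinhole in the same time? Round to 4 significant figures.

By Graham's law, rate_Cl₂/rate_C₂H₂ = √(M_C₂H₂/M_Cl₂) = √(26.04/70.90) = √0.3673 = 0.6060.
So the volume for Cl₂ is 778 × 0.6060 = 471.5 mL.

471.5 mL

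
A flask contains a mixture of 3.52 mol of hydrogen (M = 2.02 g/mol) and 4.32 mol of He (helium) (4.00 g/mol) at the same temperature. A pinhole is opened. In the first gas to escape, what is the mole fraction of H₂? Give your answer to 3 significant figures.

0.534

Effusion rate of each component ∝ n_i/√M_i (partial pressure × 1/√M).
x_H₂(eff) = (n_H₂/√M_H₂) / (n_H₂/√M_H₂ + n_He/√M_He)
= (3.52/√2.02) / (3.52/√2.02 + 4.32/√4.00) = 2.477/(2.477 + 2.160) = 0.534.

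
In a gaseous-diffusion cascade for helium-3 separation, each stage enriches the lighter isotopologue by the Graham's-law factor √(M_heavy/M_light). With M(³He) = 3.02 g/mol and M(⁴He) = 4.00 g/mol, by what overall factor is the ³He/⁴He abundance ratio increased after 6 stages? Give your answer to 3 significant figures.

The single-stage factor is √(M_heavy/M_light), so 6 stages give [√(4.00/3.02)]^6 = (4.00/3.02)^(6/2).
= 1.32450^3 = 2.32.

2.32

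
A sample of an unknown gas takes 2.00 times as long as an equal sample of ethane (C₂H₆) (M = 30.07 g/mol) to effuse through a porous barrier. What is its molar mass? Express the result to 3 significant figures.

Using Graham's law: t_X/t_C₂H₆ = √(M_X/M_C₂H₆).
2.00 = √(M_X/30.07)
M_X = 30.07 × 2.00² = 30.07 × 4.000 = 120 g/mol

120 g/mol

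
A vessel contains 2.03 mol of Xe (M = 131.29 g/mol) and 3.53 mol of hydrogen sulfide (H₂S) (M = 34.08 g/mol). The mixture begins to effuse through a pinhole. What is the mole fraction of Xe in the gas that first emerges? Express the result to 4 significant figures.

0.2266

The effusion rate of species i is ∝ p_i/√M_i ∝ n_i/√M_i.
So x_Xe in the escaping gas = (n_Xe/√M_Xe) / Σ(n_i/√M_i)
= (2.03/√131.29) / (2.03/√131.29 + 3.53/√34.08) = 0.1772/(0.1772 + 0.6047) = 0.2266.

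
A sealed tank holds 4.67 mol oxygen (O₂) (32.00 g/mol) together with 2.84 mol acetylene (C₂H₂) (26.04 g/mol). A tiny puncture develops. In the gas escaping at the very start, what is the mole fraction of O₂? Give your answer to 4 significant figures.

The effusion rate of species i is ∝ p_i/√M_i ∝ n_i/√M_i.
So x_O₂ in the escaping gas = (n_O₂/√M_O₂) / Σ(n_i/√M_i)
= (4.67/√32.00) / (4.67/√32.00 + 2.84/√26.04) = 0.8255/(0.8255 + 0.5565) = 0.5973.

0.5973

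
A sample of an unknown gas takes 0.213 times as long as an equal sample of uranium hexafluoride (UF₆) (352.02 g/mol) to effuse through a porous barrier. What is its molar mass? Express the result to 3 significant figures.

16.0 g/mol

Using Graham's law: t_X/t_UF₆ = √(M_X/M_UF₆).
0.213 = √(M_X/352.02)
M_X = 352.02 × 0.213² = 352.02 × 0.04537 = 16.0 g/mol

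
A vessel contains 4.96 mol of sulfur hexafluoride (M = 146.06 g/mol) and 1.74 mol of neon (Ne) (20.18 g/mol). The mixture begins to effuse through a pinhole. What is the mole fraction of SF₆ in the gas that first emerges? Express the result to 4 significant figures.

The effusion rate of species i is ∝ p_i/√M_i ∝ n_i/√M_i.
So x_SF₆ in the escaping gas = (n_SF₆/√M_SF₆) / Σ(n_i/√M_i)
= (4.96/√146.06) / (4.96/√146.06 + 1.74/√20.18) = 0.4104/(0.4104 + 0.3873) = 0.5145.

0.5145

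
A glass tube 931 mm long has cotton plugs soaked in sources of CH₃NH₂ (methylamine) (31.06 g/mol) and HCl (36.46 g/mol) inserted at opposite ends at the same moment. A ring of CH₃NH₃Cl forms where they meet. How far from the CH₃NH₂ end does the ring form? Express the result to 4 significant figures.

484.1 mm

Graham's law gives d_CH₃NH₂/d_HCl = rate_CH₃NH₂/rate_HCl = √(M_HCl/M_CH₃NH₂) = √(36.46/31.06) = 1.083.
With d_CH₃NH₂ + d_HCl = 931 mm, d_HCl = 931/(1 + 1.083) = 446.9 mm.
d_CH₃NH₂ = 931 − 446.9 = 484.1 mm.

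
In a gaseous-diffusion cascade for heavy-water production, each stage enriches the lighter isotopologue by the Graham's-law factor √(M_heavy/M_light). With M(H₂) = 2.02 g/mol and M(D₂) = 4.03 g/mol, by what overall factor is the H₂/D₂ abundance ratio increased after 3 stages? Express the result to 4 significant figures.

Overall factor = α^3 with α = √(4.03/2.02), i.e. (4.03/2.02)^(3/2).
= 1.99505^(3/2) = 2.818.

2.818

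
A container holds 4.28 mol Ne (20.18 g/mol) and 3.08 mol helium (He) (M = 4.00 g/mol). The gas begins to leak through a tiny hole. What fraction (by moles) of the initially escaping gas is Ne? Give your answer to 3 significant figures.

0.382

The effusion rate of species i is ∝ p_i/√M_i ∝ n_i/√M_i.
x_Ne(eff) = (n_Ne/√M_Ne) / (n_Ne/√M_Ne + n_He/√M_He)
= (4.28/√20.18) / (4.28/√20.18 + 3.08/√4.00) = 0.9528/(0.9528 + 1.540) = 0.382.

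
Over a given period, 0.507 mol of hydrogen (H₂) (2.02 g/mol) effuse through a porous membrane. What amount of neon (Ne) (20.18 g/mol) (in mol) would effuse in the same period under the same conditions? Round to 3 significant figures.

By Graham's law, rate_Ne/rate_H₂ = √(M_H₂/M_Ne) = √(2.02/20.18) = √0.1001 = 0.3164.
So the amount for Ne is 0.507 × 0.3164 = 0.160 mol.

0.160 mol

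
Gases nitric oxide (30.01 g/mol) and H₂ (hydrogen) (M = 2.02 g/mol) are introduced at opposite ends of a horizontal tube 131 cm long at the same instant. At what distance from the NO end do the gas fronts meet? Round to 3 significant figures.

The fronts meet when d_NO + d_H₂ = L with d_NO/d_H₂ = √(M_H₂/M_NO) (Graham's law). Here √(M_H₂/M_NO) = √(2.02/30.01) = 0.2594.
With d_NO + d_H₂ = 131 cm, d_H₂ = 131/(1 + 0.2594) = 104.0 cm.
d_NO = 131 − 104.0 = 27.0 cm.

27.0 cm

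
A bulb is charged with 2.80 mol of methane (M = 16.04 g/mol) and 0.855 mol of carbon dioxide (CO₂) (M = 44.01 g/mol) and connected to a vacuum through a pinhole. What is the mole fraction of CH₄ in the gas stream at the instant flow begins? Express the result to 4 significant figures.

0.8443

Each component's effusion rate ∝ (its partial pressure)·(1/√M) ∝ n_i/√M_i.
Mole fraction of CH₄ in the effusate = (n_CH₄/√M_CH₄) / (n_CH₄/√M_CH₄ + n_CO₂/√M_CO₂)
= (2.80/√16.04) / (2.80/√16.04 + 0.855/√44.01) = 0.6991/(0.6991 + 0.1289) = 0.8443.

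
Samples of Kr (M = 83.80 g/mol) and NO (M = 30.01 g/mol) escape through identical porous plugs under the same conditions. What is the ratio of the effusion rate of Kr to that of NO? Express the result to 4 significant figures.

By Graham's law, rate_Kr/rate_NO = √(M_NO/M_Kr) = √(30.01/83.80) = √0.3581 = 0.5984.

0.5984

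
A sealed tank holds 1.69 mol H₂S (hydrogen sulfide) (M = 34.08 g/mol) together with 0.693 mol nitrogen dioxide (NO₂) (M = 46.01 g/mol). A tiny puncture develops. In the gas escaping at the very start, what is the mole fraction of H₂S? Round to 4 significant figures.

Each component's effusion rate ∝ (its partial pressure)·(1/√M) ∝ n_i/√M_i.
x_H₂S(eff) = (n_H₂S/√M_H₂S) / (n_H₂S/√M_H₂S + n_NO₂/√M_NO₂)
= (1.69/√34.08) / (1.69/√34.08 + 0.693/√46.01) = 0.2895/(0.2895 + 0.1022) = 0.7391.

0.7391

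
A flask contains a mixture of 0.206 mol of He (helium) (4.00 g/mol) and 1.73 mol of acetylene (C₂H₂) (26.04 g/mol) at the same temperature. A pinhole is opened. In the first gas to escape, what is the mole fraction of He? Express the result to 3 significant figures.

0.233

Rate_i ∝ x_i/√M_i (Graham's law weighted by mole fraction), so the effusate composition follows n_i/√M_i.
So x_He in the escaping gas = (n_He/√M_He) / Σ(n_i/√M_i)
= (0.206/√4.00) / (0.206/√4.00 + 1.73/√26.04) = 0.1030/(0.1030 + 0.3390) = 0.233.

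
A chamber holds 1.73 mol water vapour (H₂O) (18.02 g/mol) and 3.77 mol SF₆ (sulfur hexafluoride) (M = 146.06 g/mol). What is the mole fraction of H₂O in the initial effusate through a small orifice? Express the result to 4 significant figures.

0.5664

Rate_i ∝ x_i/√M_i (Graham's law weighted by mole fraction), so the effusate composition follows n_i/√M_i.
x_H₂O(eff) = (n_H₂O/√M_H₂O) / (n_H₂O/√M_H₂O + n_SF₆/√M_SF₆)
= (1.73/√18.02) / (1.73/√18.02 + 3.77/√146.06) = 0.4075/(0.4075 + 0.3119) = 0.5664.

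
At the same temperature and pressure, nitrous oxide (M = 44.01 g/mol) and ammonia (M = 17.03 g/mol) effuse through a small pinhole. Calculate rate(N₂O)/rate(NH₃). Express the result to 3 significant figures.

Using Graham's law: rate_N₂O/rate_NH₃ = √(M_NH₃/M_N₂O) = √(17.03/44.01) = √0.3870 = 0.622.

0.622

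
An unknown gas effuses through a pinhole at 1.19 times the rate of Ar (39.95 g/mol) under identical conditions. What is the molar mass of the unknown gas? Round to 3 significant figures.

Using Graham's law: rate_X/rate_Ar = √(M_Ar/M_X).
1.19 = √(39.95/M_X)
M_X = 39.95 / 1.19² = 39.95 / 1.416 = 28.2 g/mol

28.2 g/mol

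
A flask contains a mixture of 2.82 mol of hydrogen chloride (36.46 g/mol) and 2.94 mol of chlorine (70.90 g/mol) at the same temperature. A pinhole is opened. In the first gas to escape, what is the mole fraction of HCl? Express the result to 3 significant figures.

Each component's effusion rate ∝ (its partial pressure)·(1/√M) ∝ n_i/√M_i.
x_HCl(eff) = (n_HCl/√M_HCl) / (n_HCl/√M_HCl + n_Cl₂/√M_Cl₂)
= (2.82/√36.46) / (2.82/√36.46 + 2.94/√70.90) = 0.4670/(0.4670 + 0.3492) = 0.572.

0.572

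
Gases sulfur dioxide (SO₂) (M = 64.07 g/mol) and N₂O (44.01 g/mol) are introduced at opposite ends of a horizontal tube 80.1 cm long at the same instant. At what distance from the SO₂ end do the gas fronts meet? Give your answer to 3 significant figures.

36.3 cm

Graham's law gives d_SO₂/d_N₂O = rate_SO₂/rate_N₂O = √(M_N₂O/M_SO₂) = √(44.01/64.07) = 0.8288.
With d_SO₂ + d_N₂O = 80.1 cm, d_N₂O = 80.1/(1 + 0.8288) = 43.80 cm.
d_SO₂ = 80.1 − 43.80 = 36.3 cm.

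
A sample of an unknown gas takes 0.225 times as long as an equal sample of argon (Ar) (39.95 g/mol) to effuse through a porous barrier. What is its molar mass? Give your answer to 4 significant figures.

2.022 g/mol

Using Graham's law: t_X/t_Ar = √(M_X/M_Ar).
0.225 = √(M_X/39.95)
M_X = 39.95 × 0.225² = 39.95 × 0.05063 = 2.022 g/mol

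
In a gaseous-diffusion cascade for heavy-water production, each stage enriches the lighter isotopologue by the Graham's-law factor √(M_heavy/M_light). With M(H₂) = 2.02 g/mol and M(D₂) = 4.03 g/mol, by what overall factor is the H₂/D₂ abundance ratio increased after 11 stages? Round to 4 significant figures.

44.64

The single-stage factor is √(M_heavy/M_light), so 11 stages give [√(4.03/2.02)]^11 = (4.03/2.02)^(11/2).
= 1.99505^(11/2) = 44.64.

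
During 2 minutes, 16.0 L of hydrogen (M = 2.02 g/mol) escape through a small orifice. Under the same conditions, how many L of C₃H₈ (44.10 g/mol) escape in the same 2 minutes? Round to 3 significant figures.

By Graham's law, rate_C₃H₈/rate_H₂ = √(M_H₂/M_C₃H₈) = √(2.02/44.10) = √0.04580 = 0.2140.
So the volume for C₃H₈ is 16.0 × 0.2140 = 3.42 L.

3.42 L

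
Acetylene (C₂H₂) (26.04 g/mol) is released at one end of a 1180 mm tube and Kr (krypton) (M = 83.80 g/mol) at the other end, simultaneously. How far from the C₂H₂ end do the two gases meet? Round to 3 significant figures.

Graham's law gives d_C₂H₂/d_Kr = rate_C₂H₂/rate_Kr = √(M_Kr/M_C₂H₂) = √(83.80/26.04) = 1.794.
With d_C₂H₂ + d_Kr = 1180 mm, d_Kr = 1180/(1 + 1.794) = 422.3 mm.
d_C₂H₂ = 1180 − 422.3 = 758 mm.

758 mm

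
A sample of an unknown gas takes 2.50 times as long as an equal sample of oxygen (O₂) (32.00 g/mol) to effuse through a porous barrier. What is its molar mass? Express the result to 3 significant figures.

200 g/mol

From Graham's law, t_X/t_O₂ = √(M_X/M_O₂).
2.50 = √(M_X/32.00)
M_X = 32.00 × 2.50² = 32.00 × 6.250 = 200 g/mol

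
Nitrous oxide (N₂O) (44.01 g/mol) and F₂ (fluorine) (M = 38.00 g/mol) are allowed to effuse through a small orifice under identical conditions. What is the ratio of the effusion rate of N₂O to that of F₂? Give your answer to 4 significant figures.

Using Graham's law: rate_N₂O/rate_F₂ = √(M_F₂/M_N₂O) = √(38.00/44.01) = √0.8634 = 0.9292.

0.9292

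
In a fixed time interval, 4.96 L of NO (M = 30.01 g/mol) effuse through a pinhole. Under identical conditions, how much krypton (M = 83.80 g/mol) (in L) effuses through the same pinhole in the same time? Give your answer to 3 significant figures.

From Graham's law, rate_Kr/rate_NO = √(M_NO/M_Kr) = √(30.01/83.80) = √0.3581 = 0.5984.
So the volume for Kr is 4.96 × 0.5984 = 2.97 L.

2.97 L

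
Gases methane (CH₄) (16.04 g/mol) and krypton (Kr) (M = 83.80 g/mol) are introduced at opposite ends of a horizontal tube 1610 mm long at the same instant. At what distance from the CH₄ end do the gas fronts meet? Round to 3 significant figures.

In equal time, each gas travels a distance ∝ its rate ∝ 1/√M, so d_CH₄/d_Kr = √(M_Kr/M_CH₄) = √(83.80/16.04) = 2.286.
With d_CH₄ + d_Kr = 1610 mm, d_Kr = 1610/(1 + 2.286) = 490.0 mm.
d_CH₄ = 1610 − 490.0 = 1120 mm.

1120 mm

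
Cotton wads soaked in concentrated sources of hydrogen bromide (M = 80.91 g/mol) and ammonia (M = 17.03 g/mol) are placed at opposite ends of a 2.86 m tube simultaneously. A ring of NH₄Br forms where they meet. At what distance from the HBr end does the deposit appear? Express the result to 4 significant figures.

0.8995 m

Distances travelled in equal time are proportional to diffusion rates, so d_HBr/d_NH₃ = √(M_NH₃/M_HBr) = √(17.03/80.91) = 0.4588.
With d_HBr + d_NH₃ = 2.86 m, d_NH₃ = 2.86/(1 + 0.4588) = 1.961 m.
d_HBr = 2.86 − 1.961 = 0.8995 m.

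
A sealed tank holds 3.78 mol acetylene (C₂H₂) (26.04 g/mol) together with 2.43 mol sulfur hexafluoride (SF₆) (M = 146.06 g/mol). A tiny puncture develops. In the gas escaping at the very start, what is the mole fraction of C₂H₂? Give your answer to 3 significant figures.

Each component's effusion rate ∝ (its partial pressure)·(1/√M) ∝ n_i/√M_i.
Mole fraction of C₂H₂ in the effusate = (n_C₂H₂/√M_C₂H₂) / (n_C₂H₂/√M_C₂H₂ + n_SF₆/√M_SF₆)
= (3.78/√26.04) / (3.78/√26.04 + 2.43/√146.06) = 0.7407/(0.7407 + 0.2011) = 0.787.

0.787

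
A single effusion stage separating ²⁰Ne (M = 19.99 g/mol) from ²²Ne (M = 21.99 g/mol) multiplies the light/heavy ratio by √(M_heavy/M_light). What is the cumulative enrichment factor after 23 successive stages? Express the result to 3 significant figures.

2.99

Each stage multiplies the ratio by α = √(21.99/19.99), so after 23 stages the overall factor is α^23 = (21.99/19.99)^(23/2).
= 1.10005^(23/2) = 2.99.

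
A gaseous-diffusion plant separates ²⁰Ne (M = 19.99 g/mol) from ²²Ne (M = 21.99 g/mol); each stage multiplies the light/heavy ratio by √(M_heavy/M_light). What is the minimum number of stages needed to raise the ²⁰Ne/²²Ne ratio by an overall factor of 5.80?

With α = √(21.99/19.99) per stage, ln α = ½ ln(1.10005) = 0.04768.
Need α^N ≥ 5.80 ⇒ N ≥ ln(5.80) / ln α = 1.758 / 0.04768 = 36.87.
Minimum whole number of stages: N = 37.

37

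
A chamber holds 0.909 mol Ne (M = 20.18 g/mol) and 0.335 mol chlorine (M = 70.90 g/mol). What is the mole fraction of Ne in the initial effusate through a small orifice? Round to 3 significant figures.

Each component's effusion rate ∝ (its partial pressure)·(1/√M) ∝ n_i/√M_i.
x_Ne(eff) = (n_Ne/√M_Ne) / (n_Ne/√M_Ne + n_Cl₂/√M_Cl₂)
= (0.909/√20.18) / (0.909/√20.18 + 0.335/√70.90) = 0.2024/(0.2024 + 0.03979) = 0.836.

0.836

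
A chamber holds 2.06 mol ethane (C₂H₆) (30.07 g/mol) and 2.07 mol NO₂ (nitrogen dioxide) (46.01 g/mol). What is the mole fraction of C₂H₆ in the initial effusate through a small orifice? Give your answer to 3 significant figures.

Rate_i ∝ x_i/√M_i (Graham's law weighted by mole fraction), so the effusate composition follows n_i/√M_i.
So x_C₂H₆ in the escaping gas = (n_C₂H₆/√M_C₂H₆) / Σ(n_i/√M_i)
= (2.06/√30.07) / (2.06/√30.07 + 2.07/√46.01) = 0.3757/(0.3757 + 0.3052) = 0.552.

0.552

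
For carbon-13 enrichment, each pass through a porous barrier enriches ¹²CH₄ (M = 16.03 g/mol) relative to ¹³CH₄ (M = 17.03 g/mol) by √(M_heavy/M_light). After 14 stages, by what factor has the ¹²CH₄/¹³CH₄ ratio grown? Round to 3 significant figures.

1.53

Each stage multiplies the ratio by α = √(17.03/16.03), so after 14 stages the overall factor is α^14 = (17.03/16.03)^(14/2).
= 1.06238^7 = 1.53.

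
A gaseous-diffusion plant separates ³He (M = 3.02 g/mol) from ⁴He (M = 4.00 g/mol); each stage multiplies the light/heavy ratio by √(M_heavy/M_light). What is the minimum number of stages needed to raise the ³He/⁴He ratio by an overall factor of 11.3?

With α = √(4.00/3.02) per stage, ln α = ½ ln(1.32450) = 0.1405.
Need α^N ≥ 11.3 ⇒ N ≥ ln(11.3) / ln α = 2.425 / 0.1405 = 17.26.
Rounding up, N = 18 stages.

18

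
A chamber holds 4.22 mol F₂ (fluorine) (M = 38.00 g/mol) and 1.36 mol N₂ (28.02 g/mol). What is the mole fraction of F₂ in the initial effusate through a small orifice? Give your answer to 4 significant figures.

0.7271

Each component's effusion rate ∝ (its partial pressure)·(1/√M) ∝ n_i/√M_i.
x_F₂(eff) = (n_F₂/√M_F₂) / (n_F₂/√M_F₂ + n_N₂/√M_N₂)
= (4.22/√38.00) / (4.22/√38.00 + 1.36/√28.02) = 0.6846/(0.6846 + 0.2569) = 0.7271.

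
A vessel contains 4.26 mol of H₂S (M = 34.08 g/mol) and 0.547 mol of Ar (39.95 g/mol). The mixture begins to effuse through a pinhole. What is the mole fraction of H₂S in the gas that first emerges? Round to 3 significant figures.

The effusion rate of species i is ∝ p_i/√M_i ∝ n_i/√M_i.
x_H₂S(eff) = (n_H₂S/√M_H₂S) / (n_H₂S/√M_H₂S + n_Ar/√M_Ar)
= (4.26/√34.08) / (4.26/√34.08 + 0.547/√39.95) = 0.7297/(0.7297 + 0.08654) = 0.894.

0.894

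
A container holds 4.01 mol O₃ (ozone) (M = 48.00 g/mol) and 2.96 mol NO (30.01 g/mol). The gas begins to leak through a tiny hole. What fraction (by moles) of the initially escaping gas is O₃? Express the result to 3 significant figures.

Rate_i ∝ x_i/√M_i (Graham's law weighted by mole fraction), so the effusate composition follows n_i/√M_i.
Mole fraction of O₃ in the effusate = (n_O₃/√M_O₃) / (n_O₃/√M_O₃ + n_NO/√M_NO)
= (4.01/√48.00) / (4.01/√48.00 + 2.96/√30.01) = 0.5788/(0.5788 + 0.5403) = 0.517.

0.517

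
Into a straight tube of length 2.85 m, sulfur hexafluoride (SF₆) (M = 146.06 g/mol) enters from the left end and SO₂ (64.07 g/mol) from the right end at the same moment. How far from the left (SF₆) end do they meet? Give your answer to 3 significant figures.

1.14 m

Distances travelled in equal time are proportional to diffusion rates, so d_SF₆/d_SO₂ = √(M_SO₂/M_SF₆) = √(64.07/146.06) = 0.6623.
With d_SF₆ + d_SO₂ = 2.85 m, d_SO₂ = 2.85/(1 + 0.6623) = 1.714 m.
d_SF₆ = 2.85 − 1.714 = 1.14 m.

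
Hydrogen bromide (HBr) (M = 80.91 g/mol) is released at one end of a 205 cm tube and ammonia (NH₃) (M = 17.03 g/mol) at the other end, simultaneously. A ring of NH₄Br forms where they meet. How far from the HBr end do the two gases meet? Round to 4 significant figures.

64.47 cm

The fronts meet when d_HBr + d_NH₃ = L with d_HBr/d_NH₃ = √(M_NH₃/M_HBr) (Graham's law). Here √(M_NH₃/M_HBr) = √(17.03/80.91) = 0.4588.
With d_HBr + d_NH₃ = 205 cm, d_NH₃ = 205/(1 + 0.4588) = 140.5 cm.
d_HBr = 205 − 140.5 = 64.47 cm.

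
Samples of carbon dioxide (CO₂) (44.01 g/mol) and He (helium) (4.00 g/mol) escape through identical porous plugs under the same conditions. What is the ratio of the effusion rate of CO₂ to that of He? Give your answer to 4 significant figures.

0.3015

Using Graham's law: rate_CO₂/rate_He = √(M_He/M_CO₂) = √(4.00/44.01) = √0.09089 = 0.3015.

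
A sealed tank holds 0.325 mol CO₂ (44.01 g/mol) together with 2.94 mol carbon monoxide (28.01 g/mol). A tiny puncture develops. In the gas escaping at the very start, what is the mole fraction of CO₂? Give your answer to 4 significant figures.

0.08104

Each component's effusion rate ∝ (its partial pressure)·(1/√M) ∝ n_i/√M_i.
So x_CO₂ in the escaping gas = (n_CO₂/√M_CO₂) / Σ(n_i/√M_i)
= (0.325/√44.01) / (0.325/√44.01 + 2.94/√28.01) = 0.04899/(0.04899 + 0.5555) = 0.08104.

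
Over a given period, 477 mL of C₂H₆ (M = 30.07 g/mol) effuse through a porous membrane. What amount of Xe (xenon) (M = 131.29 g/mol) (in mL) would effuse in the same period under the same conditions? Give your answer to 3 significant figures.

Graham's law gives rate_Xe/rate_C₂H₆ = √(M_C₂H₆/M_Xe) = √(30.07/131.29) = √0.2290 = 0.4786.
So the volume for Xe is 477 × 0.4786 = 228 mL.

228 mL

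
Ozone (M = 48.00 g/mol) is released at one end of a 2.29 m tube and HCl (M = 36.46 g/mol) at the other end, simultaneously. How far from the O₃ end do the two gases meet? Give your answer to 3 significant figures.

The fronts meet when d_O₃ + d_HCl = L with d_O₃/d_HCl = √(M_HCl/M_O₃) (Graham's law). Here √(M_HCl/M_O₃) = √(36.46/48.00) = 0.8715.
With d_O₃ + d_HCl = 2.29 m, d_HCl = 2.29/(1 + 0.8715) = 1.224 m.
d_O₃ = 2.29 − 1.224 = 1.07 m.

1.07 m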